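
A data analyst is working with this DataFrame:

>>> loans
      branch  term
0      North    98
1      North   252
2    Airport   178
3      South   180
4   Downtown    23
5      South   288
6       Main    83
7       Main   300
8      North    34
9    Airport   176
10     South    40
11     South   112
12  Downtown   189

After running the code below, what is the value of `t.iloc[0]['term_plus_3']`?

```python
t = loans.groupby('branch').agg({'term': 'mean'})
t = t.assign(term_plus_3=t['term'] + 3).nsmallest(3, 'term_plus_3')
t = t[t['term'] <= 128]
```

109.0

group by branch, mean of term:
           term
branch         
Airport   177.0
Downtown  106.0
Main      191.5
North     128.0
South     155.0
add column term_plus_3 = t['term'] + 3:
           term  term_plus_3
branch                      
Airport   177.0        180.0
Downtown  106.0        109.0
Main      191.5        194.5
North     128.0        131.0
South     155.0        158.0
take 3 rows with smallest term_plus_3:
           term  term_plus_3
branch                      
Downtown  106.0        109.0
North     128.0        131.0
South     155.0        158.0
filter rows where term <= 128:
           term  term_plus_3
branch                      
Downtown  106.0        109.0
North     128.0        131.0
The value at position 0, column 'term_plus_3' is 109.0.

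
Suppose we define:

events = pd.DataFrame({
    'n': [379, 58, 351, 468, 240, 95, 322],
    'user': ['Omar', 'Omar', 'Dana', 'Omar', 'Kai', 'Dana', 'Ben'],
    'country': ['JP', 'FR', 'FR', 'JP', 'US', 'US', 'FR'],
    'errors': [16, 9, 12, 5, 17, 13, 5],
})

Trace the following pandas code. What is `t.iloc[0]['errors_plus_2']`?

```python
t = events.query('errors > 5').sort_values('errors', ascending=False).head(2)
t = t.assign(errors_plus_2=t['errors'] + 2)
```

19

filter rows where errors > 5:
     n  user country  errors
0  379  Omar      JP      16
1   58  Omar      FR       9
2  351  Dana      FR      12
4  240   Kai      US      17
5   95  Dana      US      13
sort by errors descending:
     n  user country  errors
4  240   Kai      US      17
0  379  Omar      JP      16
5   95  Dana      US      13
2  351  Dana      FR      12
1   58  Omar      FR       9
take first 2 rows:
     n  user country  errors
4  240   Kai      US      17
0  379  Omar      JP      16
add column errors_plus_2 = t['errors'] + 2:
     n  user country  errors  errors_plus_2
4  240   Kai      US      17             19
0  379  Omar      JP      16             18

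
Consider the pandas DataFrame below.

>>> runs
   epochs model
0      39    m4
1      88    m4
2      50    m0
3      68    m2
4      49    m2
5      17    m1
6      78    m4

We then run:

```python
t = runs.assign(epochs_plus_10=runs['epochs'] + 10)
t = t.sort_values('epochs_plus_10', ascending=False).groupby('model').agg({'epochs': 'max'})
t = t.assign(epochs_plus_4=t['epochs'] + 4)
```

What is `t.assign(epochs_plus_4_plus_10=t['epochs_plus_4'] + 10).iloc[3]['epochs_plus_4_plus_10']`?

102

add column epochs_plus_10 = runs['epochs'] + 10:
   epochs model  epochs_plus_10
0      39    m4              49
1      88    m4              98
2      50    m0              60
3      68    m2              78
4      49    m2              59
5      17    m1              27
6      78    m4              88
sort by epochs_plus_10 descending:
   epochs model  epochs_plus_10
1      88    m4              98
6      78    m4              88
3      68    m2              78
2      50    m0              60
4      49    m2              59
0      39    m4              49
5      17    m1              27
group by model, max of epochs:
       epochs
model        
m0         50
m1         17
m2         68
m4         88
add column epochs_plus_4 = t['epochs'] + 4:
       epochs  epochs_plus_4
model                       
m0         50             54
m1         17             21
m2         68             72
m4         88             92
add column epochs_plus_4_plus_10 = t['epochs_plus_4'] + 10:
       epochs  epochs_plus_4  epochs_plus_4_plus_10
model                                              
m0         50             54                     64
m1         17             21                     31
m2         68             72                     82
m4         88             92                    102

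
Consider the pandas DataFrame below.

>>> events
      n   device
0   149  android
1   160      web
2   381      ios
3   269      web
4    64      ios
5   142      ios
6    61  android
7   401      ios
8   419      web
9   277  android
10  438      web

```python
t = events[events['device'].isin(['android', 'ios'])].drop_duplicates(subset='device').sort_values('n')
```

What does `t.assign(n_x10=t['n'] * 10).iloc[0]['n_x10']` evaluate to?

filter rows where device in ['android', 'ios']:
     n   device
0  149  android
2  381      ios
4   64      ios
5  142      ios
6   61  android
7  401      ios
9  277  android
drop duplicate device (keep=first):
     n   device
0  149  android
2  381      ios
sort by n:
     n   device
0  149  android
2  381      ios
add column n_x10 = t['n'] * 10:
     n   device  n_x10
0  149  android   1490
2  381      ios   3810

1490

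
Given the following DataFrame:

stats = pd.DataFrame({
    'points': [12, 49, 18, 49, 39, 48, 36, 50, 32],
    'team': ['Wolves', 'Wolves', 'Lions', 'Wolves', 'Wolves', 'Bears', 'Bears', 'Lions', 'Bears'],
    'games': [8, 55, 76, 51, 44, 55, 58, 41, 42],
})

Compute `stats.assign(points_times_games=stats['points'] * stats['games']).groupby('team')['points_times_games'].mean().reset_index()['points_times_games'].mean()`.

1828.16666667

add column points_times_games = stats['points'] * stats['games']:
   points    team  games  points_times_games
0      12  Wolves      8                  96
1      49  Wolves     55                2695
2      18   Lions     76                1368
3      49  Wolves     51                2499
4      39  Wolves     44                1716
5      48   Bears     55                2640
6      36   Bears     58                2088
7      50   Lions     41                2050
8      32   Bears     42                1344
group by team, mean of points_times_games:
team
Bears     2024.0
Lions     1709.0
Wolves    1751.5
Name: points_times_games, dtype: float64
reset_index():
     team  points_times_games
0   Bears              2024.0
1   Lions              1709.0
2  Wolves              1751.5
Finally, mean of column 'points_times_games' = 1828.16666667.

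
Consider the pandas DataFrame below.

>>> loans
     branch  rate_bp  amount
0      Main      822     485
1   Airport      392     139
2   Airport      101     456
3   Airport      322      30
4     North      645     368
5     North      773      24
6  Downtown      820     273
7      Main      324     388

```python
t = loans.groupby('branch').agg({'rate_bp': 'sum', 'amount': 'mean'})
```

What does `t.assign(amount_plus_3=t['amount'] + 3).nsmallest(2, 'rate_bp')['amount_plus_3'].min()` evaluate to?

211.333333333

group by branch: sum(rate_bp), mean(amount):
          rate_bp      amount
branch                       
Airport       815  208.333333
Downtown      820  273.000000
Main         1146  436.500000
North        1418  196.000000
add column amount_plus_3 = t['amount'] + 3:
          rate_bp      amount  amount_plus_3
branch                                      
Airport       815  208.333333     211.333333
Downtown      820  273.000000     276.000000
Main         1146  436.500000     439.500000
North        1418  196.000000     199.000000
take 2 rows with smallest rate_bp:
          rate_bp      amount  amount_plus_3
branch                                      
Airport       815  208.333333     211.333333
Downtown      820  273.000000     276.000000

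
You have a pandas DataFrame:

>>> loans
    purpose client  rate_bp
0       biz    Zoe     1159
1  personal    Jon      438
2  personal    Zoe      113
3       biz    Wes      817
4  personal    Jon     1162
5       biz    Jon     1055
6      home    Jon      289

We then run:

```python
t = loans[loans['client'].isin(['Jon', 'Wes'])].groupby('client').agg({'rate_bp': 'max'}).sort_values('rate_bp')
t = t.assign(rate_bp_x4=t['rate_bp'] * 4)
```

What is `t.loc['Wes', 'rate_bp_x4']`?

3268

filter rows where client in ['Jon', 'Wes']:
    purpose client  rate_bp
1  personal    Jon      438
3       biz    Wes      817
4  personal    Jon     1162
5       biz    Jon     1055
6      home    Jon      289
group by client, max of rate_bp:
        rate_bp
client         
Jon        1162
Wes         817
sort by rate_bp:
        rate_bp
client         
Wes         817
Jon        1162
add column rate_bp_x4 = t['rate_bp'] * 4:
        rate_bp  rate_bp_x4
client                     
Wes         817        3268
Jon        1162        4648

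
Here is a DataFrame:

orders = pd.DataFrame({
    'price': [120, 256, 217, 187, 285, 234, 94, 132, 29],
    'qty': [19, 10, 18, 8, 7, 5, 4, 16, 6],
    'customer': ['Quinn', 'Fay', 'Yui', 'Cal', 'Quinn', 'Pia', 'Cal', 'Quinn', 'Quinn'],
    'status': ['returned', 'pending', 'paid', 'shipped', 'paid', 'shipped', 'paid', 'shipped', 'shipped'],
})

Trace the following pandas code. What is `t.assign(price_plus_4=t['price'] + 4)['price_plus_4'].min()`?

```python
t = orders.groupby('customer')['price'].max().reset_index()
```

group by customer, max of price:
customer
Cal      187
Fay      256
Pia      234
Quinn    285
Yui      217
Name: price, dtype: int64
reset_index():
  customer  price
0      Cal    187
1      Fay    256
2      Pia    234
3    Quinn    285
4      Yui    217
add column price_plus_4 = t['price'] + 4:
  customer  price  price_plus_4
0      Cal    187           191
1      Fay    256           260
2      Pia    234           238
3    Quinn    285           289
4      Yui    217           221
min of column 'price_plus_4' → 191

191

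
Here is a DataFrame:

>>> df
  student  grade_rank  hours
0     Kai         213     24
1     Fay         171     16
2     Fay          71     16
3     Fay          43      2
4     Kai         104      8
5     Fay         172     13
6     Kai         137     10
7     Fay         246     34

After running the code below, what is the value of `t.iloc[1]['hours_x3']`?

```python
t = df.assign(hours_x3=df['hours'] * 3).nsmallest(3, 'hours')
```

24

add column hours_x3 = df['hours'] * 3:
  student  grade_rank  hours  hours_x3
0     Kai         213     24        72
1     Fay         171     16        48
2     Fay          71     16        48
3     Fay          43      2         6
4     Kai         104      8        24
5     Fay         172     13        39
6     Kai         137     10        30
7     Fay         246     34       102
take 3 rows with smallest hours:
  student  grade_rank  hours  hours_x3
3     Fay          43      2         6
4     Kai         104      8        24
6     Kai         137     10        30
So iloc[1]['hours_x3'] = 24.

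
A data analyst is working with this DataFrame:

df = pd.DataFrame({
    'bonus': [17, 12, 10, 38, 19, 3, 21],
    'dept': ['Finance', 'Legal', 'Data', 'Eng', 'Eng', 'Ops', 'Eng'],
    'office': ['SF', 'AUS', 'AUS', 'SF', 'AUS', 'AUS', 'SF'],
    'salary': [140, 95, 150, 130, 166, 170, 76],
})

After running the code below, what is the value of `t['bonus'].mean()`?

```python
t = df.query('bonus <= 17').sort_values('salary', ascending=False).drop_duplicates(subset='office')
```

10.0

filter rows where bonus <= 17:
   bonus     dept office  salary
0     17  Finance     SF     140
1     12    Legal    AUS      95
2     10     Data    AUS     150
5      3      Ops    AUS     170
sort by salary descending:
   bonus     dept office  salary
5      3      Ops    AUS     170
2     10     Data    AUS     150
0     17  Finance     SF     140
1     12    Legal    AUS      95
drop duplicate office (keep=first):
   bonus     dept office  salary
5      3      Ops    AUS     170
0     17  Finance     SF     140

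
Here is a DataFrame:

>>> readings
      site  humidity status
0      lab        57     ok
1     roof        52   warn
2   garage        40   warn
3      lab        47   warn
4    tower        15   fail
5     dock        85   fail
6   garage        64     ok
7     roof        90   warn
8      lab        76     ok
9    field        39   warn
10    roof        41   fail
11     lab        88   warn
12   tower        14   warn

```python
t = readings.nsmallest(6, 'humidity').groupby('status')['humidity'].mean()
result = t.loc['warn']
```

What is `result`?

35.0

take 6 rows with smallest humidity:
      site  humidity status
12   tower        14   warn
4    tower        15   fail
9    field        39   warn
2   garage        40   warn
10    roof        41   fail
3      lab        47   warn
group by status, mean of humidity:
status
fail    28.0
warn    35.0
Name: humidity, dtype: float64
Hence 35.0.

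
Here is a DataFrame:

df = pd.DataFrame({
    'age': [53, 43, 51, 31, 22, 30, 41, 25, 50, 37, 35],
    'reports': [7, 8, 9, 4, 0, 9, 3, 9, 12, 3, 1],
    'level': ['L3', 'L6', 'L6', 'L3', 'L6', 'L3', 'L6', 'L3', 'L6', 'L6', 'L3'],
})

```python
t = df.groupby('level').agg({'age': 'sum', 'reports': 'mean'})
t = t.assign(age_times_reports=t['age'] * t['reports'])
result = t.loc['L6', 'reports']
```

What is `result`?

group by level: sum(age), mean(reports):
       age   reports
level               
L3     174  6.000000
L6     244  5.833333
add column age_times_reports = t['age'] * t['reports']:
       age   reports  age_times_reports
level                                  
L3     174  6.000000        1044.000000
L6     244  5.833333        1423.333333
Reading off the value at row 'L6', column 'reports', we get 5.83333333333.

5.83333333333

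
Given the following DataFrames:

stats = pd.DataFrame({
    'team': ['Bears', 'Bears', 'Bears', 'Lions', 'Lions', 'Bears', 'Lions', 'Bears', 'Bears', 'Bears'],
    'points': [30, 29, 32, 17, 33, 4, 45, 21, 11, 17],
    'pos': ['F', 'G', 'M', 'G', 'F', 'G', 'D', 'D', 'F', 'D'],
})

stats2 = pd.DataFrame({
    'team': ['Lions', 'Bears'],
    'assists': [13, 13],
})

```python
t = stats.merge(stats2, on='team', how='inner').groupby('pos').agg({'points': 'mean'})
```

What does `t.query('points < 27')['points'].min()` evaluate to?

16.6666666667

merge on 'team' (how='inner') → 10 rows:
    team  points pos  assists
0  Bears      30   F       13
1  Bears      29   G       13
2  Bears      32   M       13
3  Lions      17   G       13
4  Lions      33   F       13
5  Bears       4   G       13
6  Lions      45   D       13
7  Bears      21   D       13
8  Bears      11   F       13
9  Bears      17   D       13
group by pos, mean of points:
        points
pos           
D    27.666667
F    24.666667
G    16.666667
M    32.000000
filter rows where points < 27:
        points
pos           
F    24.666667
G    16.666667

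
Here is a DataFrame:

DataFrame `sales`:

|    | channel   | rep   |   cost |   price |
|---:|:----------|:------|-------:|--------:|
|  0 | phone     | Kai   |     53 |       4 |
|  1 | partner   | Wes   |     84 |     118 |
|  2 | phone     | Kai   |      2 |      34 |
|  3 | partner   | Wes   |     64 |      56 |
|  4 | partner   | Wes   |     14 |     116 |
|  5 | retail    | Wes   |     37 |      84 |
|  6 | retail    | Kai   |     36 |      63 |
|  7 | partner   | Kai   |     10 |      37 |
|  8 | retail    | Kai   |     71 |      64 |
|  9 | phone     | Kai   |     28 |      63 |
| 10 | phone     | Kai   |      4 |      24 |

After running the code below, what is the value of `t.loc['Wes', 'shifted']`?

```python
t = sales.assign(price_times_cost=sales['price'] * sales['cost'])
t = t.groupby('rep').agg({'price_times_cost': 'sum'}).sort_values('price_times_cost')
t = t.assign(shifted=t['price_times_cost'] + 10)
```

18238

add column price_times_cost = sales['price'] * sales['cost']:
    channel  rep  cost  price  price_times_cost
0     phone  Kai    53      4               212
1   partner  Wes    84    118              9912
2     phone  Kai     2     34                68
3   partner  Wes    64     56              3584
4   partner  Wes    14    116              1624
5    retail  Wes    37     84              3108
6    retail  Kai    36     63              2268
7   partner  Kai    10     37               370
8    retail  Kai    71     64              4544
9     phone  Kai    28     63              1764
10    phone  Kai     4     24                96
group by rep, sum of price_times_cost:
     price_times_cost
rep                  
Kai              9322
Wes             18228
sort by price_times_cost:
     price_times_cost
rep                  
Kai              9322
Wes             18228
add column shifted = t['price_times_cost'] + 10:
     price_times_cost  shifted
rep                           
Kai              9322     9332
Wes             18228    18238
The value at row 'Wes', column 'shifted' is 18238.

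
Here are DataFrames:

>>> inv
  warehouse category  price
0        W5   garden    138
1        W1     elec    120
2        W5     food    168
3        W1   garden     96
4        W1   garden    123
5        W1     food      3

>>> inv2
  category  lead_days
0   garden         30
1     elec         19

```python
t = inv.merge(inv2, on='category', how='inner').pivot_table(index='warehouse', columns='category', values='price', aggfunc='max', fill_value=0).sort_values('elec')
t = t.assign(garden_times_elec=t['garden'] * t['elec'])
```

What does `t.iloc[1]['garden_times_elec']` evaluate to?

merge on 'category' (how='inner') → 4 rows:
  warehouse category  price  lead_days
0        W5   garden    138         30
1        W1     elec    120         19
2        W1   garden     96         30
3        W1   garden    123         30
pivot: rows=warehouse, cols=category, max(price):
category   elec  garden
warehouse              
W1          120     123
W5            0     138
sort by elec:
category   elec  garden
warehouse              
W5            0     138
W1          120     123
add column garden_times_elec = t['garden'] * t['elec']:
category   elec  garden  garden_times_elec
warehouse                                 
W5            0     138                  0
W1          120     123              14760
Taking the value at position 1, column 'garden_times_elec' gives 14760.

14760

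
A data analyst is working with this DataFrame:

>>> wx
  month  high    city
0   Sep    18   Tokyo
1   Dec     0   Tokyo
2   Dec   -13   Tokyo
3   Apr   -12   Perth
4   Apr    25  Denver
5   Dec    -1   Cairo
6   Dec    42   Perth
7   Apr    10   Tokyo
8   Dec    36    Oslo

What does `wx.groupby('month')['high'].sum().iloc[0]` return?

group by month, sum of high:
month
Apr    23
Dec    64
Sep    18
Name: high, dtype: int64
value at position 0 → 23

23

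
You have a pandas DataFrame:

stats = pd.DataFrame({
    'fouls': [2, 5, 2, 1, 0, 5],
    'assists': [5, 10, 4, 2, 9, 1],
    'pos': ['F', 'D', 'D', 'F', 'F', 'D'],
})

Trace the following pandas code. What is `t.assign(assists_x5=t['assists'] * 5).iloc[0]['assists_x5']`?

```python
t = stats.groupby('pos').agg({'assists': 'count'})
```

group by pos, count of assists:
     assists
pos         
D          3
F          3
add column assists_x5 = t['assists'] * 5:
     assists  assists_x5
pos                     
D          3          15
F          3          15

15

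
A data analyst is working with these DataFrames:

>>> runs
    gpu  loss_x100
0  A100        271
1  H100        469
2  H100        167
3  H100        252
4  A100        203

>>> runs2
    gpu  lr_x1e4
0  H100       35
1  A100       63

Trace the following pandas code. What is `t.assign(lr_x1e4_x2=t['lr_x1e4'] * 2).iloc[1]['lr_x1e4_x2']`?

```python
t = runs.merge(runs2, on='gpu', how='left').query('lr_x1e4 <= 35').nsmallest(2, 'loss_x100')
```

merge on 'gpu' (how='left') → 5 rows:
    gpu  loss_x100  lr_x1e4
0  A100        271       63
1  H100        469       35
2  H100        167       35
3  H100        252       35
4  A100        203       63
filter rows where lr_x1e4 <= 35:
    gpu  loss_x100  lr_x1e4
1  H100        469       35
2  H100        167       35
3  H100        252       35
take 2 rows with smallest loss_x100:
    gpu  loss_x100  lr_x1e4
2  H100        167       35
3  H100        252       35
add column lr_x1e4_x2 = t['lr_x1e4'] * 2:
    gpu  loss_x100  lr_x1e4  lr_x1e4_x2
2  H100        167       35          70
3  H100        252       35          70
Reading off the value at position 1, column 'lr_x1e4_x2', we get 70.

70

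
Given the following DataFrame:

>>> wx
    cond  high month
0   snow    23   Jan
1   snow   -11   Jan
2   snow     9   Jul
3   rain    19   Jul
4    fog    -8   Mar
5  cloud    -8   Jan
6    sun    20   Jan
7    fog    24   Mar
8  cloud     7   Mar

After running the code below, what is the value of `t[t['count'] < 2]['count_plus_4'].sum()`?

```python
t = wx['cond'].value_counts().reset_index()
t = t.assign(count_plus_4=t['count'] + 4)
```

value_counts of cond:
cond
snow     3
fog      2
cloud    2
rain     1
sun      1
Name: count, dtype: int64
reset_index():
    cond  count
0   snow      3
1    fog      2
2  cloud      2
3   rain      1
4    sun      1
add column count_plus_4 = t['count'] + 4:
    cond  count  count_plus_4
0   snow      3             7
1    fog      2             6
2  cloud      2             6
3   rain      1             5
4    sun      1             5
filter rows where count < 2:
   cond  count  count_plus_4
3  rain      1             5
4   sun      1             5
Hence 10.

10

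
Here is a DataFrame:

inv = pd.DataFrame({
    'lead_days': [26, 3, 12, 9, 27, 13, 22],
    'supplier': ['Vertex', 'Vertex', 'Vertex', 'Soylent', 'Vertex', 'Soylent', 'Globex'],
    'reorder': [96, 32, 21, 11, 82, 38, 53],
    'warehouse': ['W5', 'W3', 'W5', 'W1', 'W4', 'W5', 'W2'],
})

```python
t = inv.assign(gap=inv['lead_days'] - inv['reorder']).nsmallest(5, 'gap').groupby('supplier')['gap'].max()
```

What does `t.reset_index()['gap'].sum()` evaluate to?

add column gap = inv['lead_days'] - inv['reorder']:
   lead_days supplier  reorder warehouse  gap
0         26   Vertex       96        W5  -70
1          3   Vertex       32        W3  -29
2         12   Vertex       21        W5   -9
3          9  Soylent       11        W1   -2
4         27   Vertex       82        W4  -55
5         13  Soylent       38        W5  -25
6         22   Globex       53        W2  -31
take 5 rows with smallest gap:
   lead_days supplier  reorder warehouse  gap
0         26   Vertex       96        W5  -70
4         27   Vertex       82        W4  -55
6         22   Globex       53        W2  -31
1          3   Vertex       32        W3  -29
5         13  Soylent       38        W5  -25
group by supplier, max of gap:
supplier
Globex    -31
Soylent   -25
Vertex    -29
Name: gap, dtype: int64
reset_index():
  supplier  gap
0   Globex  -31
1  Soylent  -25
2   Vertex  -29
Finally, sum of column 'gap' = -85.

-85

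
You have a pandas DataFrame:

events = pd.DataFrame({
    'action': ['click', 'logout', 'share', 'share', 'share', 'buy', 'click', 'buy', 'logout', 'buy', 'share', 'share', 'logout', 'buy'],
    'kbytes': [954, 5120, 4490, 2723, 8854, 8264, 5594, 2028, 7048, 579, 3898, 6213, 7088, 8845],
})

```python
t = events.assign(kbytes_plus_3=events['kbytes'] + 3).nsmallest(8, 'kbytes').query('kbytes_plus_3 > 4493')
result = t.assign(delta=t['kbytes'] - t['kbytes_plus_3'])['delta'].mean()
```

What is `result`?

-3.0

add column kbytes_plus_3 = events['kbytes'] + 3:
    action  kbytes  kbytes_plus_3
0    click     954            957
1   logout    5120           5123
2    share    4490           4493
3    share    2723           2726
4    share    8854           8857
5      buy    8264           8267
6    click    5594           5597
7      buy    2028           2031
8   logout    7048           7051
9      buy     579            582
10   share    3898           3901
11   share    6213           6216
12  logout    7088           7091
13     buy    8845           8848
take 8 rows with smallest kbytes:
    action  kbytes  kbytes_plus_3
9      buy     579            582
0    click     954            957
7      buy    2028           2031
3    share    2723           2726
10   share    3898           3901
2    share    4490           4493
1   logout    5120           5123
6    click    5594           5597
filter rows where kbytes_plus_3 > 4493:
   action  kbytes  kbytes_plus_3
1  logout    5120           5123
6   click    5594           5597
add column delta = t['kbytes'] - t['kbytes_plus_3']:
   action  kbytes  kbytes_plus_3  delta
1  logout    5120           5123     -3
6   click    5594           5597     -3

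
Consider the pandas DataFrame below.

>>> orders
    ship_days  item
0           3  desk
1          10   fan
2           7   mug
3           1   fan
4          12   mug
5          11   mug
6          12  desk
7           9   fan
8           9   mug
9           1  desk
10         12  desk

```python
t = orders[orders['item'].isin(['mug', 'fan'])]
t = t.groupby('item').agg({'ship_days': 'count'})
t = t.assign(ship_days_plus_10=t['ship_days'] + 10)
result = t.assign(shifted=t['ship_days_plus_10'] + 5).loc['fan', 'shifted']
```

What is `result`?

filter rows where item in ['mug', 'fan']:
   ship_days item
1         10  fan
2          7  mug
3          1  fan
4         12  mug
5         11  mug
7          9  fan
8          9  mug
group by item, count of ship_days:
      ship_days
item           
fan           3
mug           4
add column ship_days_plus_10 = t['ship_days'] + 10:
      ship_days  ship_days_plus_10
item                              
fan           3                 13
mug           4                 14
add column shifted = t['ship_days_plus_10'] + 5:
      ship_days  ship_days_plus_10  shifted
item                                       
fan           3                 13       18
mug           4                 14       19
The value at row 'fan', column 'shifted' is 18.

18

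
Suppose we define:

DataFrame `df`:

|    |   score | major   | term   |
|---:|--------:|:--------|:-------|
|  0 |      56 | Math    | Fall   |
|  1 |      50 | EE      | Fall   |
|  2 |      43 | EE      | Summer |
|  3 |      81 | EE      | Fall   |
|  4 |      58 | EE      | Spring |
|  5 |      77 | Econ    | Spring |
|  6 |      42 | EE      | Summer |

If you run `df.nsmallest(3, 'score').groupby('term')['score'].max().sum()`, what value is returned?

take 3 rows with smallest score:
   score major    term
6     42    EE  Summer
2     43    EE  Summer
1     50    EE    Fall
group by term, max of score:
term
Fall      50
Summer    43
Name: score, dtype: int64
Finally, sum of the resulting series = 93.

93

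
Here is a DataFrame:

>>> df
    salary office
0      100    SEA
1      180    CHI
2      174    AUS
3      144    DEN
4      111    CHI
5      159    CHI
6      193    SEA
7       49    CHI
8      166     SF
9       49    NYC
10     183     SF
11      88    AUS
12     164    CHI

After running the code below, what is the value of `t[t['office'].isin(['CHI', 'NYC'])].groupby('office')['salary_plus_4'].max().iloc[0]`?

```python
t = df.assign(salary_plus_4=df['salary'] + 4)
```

add column salary_plus_4 = df['salary'] + 4:
    salary office  salary_plus_4
0      100    SEA            104
1      180    CHI            184
2      174    AUS            178
3      144    DEN            148
4      111    CHI            115
5      159    CHI            163
6      193    SEA            197
7       49    CHI             53
8      166     SF            170
9       49    NYC             53
10     183     SF            187
11      88    AUS             92
12     164    CHI            168
filter rows where office in ['CHI', 'NYC']:
    salary office  salary_plus_4
1      180    CHI            184
4      111    CHI            115
5      159    CHI            163
7       49    CHI             53
9       49    NYC             53
12     164    CHI            168
group by office, max of salary_plus_4:
office
CHI    184
NYC     53
Name: salary_plus_4, dtype: int64
The value at position 0 is 184.

184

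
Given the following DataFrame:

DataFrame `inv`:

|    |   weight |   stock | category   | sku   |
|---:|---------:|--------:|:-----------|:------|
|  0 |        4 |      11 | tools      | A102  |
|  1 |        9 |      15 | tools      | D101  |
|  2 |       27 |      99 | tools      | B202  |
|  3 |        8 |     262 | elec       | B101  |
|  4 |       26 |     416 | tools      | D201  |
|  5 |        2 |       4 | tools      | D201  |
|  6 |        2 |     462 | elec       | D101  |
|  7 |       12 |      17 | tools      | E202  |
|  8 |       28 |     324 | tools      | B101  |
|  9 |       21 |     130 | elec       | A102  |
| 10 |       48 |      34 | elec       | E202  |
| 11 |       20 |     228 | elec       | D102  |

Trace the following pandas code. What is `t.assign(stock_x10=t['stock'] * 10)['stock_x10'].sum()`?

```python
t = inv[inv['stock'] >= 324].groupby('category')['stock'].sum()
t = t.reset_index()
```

12020

filter rows where stock >= 324:
   weight  stock category   sku
4      26    416    tools  D201
6       2    462     elec  D101
8      28    324    tools  B101
group by category, sum of stock:
category
elec     462
tools    740
Name: stock, dtype: int64
reset_index():
  category  stock
0     elec    462
1    tools    740
add column stock_x10 = t['stock'] * 10:
  category  stock  stock_x10
0     elec    462       4620
1    tools    740       7400
So sum() = 12020.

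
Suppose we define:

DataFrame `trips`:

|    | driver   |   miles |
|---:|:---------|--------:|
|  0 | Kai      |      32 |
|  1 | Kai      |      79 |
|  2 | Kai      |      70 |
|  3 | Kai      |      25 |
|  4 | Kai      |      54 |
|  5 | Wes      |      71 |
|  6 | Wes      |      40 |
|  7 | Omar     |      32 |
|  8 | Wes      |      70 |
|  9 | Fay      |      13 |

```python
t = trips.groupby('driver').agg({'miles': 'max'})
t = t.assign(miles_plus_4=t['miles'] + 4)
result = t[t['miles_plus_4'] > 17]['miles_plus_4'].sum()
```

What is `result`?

194

group by driver, max of miles:
        miles
driver       
Fay        13
Kai        79
Omar       32
Wes        71
add column miles_plus_4 = t['miles'] + 4:
        miles  miles_plus_4
driver                     
Fay        13            17
Kai        79            83
Omar       32            36
Wes        71            75
filter rows where miles_plus_4 > 17:
        miles  miles_plus_4
driver                     
Kai        79            83
Omar       32            36
Wes        71            75
Hence 194.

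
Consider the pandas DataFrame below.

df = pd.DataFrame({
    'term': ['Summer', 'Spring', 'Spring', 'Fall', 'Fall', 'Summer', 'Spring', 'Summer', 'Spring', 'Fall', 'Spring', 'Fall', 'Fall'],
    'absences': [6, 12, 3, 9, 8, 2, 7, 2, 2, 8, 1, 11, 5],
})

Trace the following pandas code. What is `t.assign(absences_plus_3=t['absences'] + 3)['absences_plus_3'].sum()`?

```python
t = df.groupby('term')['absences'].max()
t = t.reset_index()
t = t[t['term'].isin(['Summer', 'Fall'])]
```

23

group by term, max of absences:
term
Fall      11
Spring    12
Summer     6
Name: absences, dtype: int64
reset_index():
     term  absences
0    Fall        11
1  Spring        12
2  Summer         6
filter rows where term in ['Summer', 'Fall']:
     term  absences
0    Fall        11
2  Summer         6
add column absences_plus_3 = t['absences'] + 3:
     term  absences  absences_plus_3
0    Fall        11               14
2  Summer         6                9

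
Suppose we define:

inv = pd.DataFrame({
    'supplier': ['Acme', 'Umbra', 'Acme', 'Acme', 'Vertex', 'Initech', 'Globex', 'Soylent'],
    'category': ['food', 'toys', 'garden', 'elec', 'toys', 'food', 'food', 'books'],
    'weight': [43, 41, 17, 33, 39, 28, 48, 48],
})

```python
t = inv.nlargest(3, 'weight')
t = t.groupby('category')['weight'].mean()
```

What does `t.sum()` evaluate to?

93.5

take 3 rows with largest weight:
  supplier category  weight
6   Globex     food      48
7  Soylent    books      48
0     Acme     food      43
group by category, mean of weight:
category
books    48.0
food     45.5
Name: weight, dtype: float64
Taking the sum of the resulting series gives 93.5.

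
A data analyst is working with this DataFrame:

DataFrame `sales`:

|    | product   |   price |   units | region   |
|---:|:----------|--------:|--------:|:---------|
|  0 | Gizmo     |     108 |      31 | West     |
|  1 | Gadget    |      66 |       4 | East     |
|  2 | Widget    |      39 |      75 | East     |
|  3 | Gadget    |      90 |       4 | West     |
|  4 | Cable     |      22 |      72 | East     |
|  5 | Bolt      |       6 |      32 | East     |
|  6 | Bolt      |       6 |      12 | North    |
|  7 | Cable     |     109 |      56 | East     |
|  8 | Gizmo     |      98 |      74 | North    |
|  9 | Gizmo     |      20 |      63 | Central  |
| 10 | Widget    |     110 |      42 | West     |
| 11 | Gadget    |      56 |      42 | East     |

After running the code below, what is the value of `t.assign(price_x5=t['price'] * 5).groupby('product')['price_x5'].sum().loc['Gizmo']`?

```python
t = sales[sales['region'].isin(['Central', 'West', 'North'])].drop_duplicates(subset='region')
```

filter rows where region in ['Central', 'West', 'North']:
   product  price  units   region
0    Gizmo    108     31     West
3   Gadget     90      4     West
6     Bolt      6     12    North
8    Gizmo     98     74    North
9    Gizmo     20     63  Central
10  Widget    110     42     West
drop duplicate region (keep=first):
  product  price  units   region
0   Gizmo    108     31     West
6    Bolt      6     12    North
9   Gizmo     20     63  Central
add column price_x5 = t['price'] * 5:
  product  price  units   region  price_x5
0   Gizmo    108     31     West       540
6    Bolt      6     12    North        30
9   Gizmo     20     63  Central       100
group by product, sum of price_x5:
product
Bolt      30
Gizmo    640
Name: price_x5, dtype: int64

640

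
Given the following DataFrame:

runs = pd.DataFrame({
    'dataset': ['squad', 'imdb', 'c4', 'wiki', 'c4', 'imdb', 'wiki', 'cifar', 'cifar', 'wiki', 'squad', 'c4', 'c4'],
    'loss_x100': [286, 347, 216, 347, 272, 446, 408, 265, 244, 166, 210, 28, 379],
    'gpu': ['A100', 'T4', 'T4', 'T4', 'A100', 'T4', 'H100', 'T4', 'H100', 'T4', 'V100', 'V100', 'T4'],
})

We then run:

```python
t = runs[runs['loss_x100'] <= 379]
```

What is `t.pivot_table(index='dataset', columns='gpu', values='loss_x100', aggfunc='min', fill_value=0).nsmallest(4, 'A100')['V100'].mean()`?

filter rows where loss_x100 <= 379:
   dataset  loss_x100   gpu
0    squad        286  A100
1     imdb        347    T4
2       c4        216    T4
3     wiki        347    T4
4       c4        272  A100
7    cifar        265    T4
8    cifar        244  H100
9     wiki        166    T4
10   squad        210  V100
11      c4         28  V100
12      c4        379    T4
pivot: rows=dataset, cols=gpu, min(loss_x100):
gpu      A100  H100   T4  V100
dataset                       
c4        272     0  216    28
cifar       0   244  265     0
imdb        0     0  347     0
squad     286     0    0   210
wiki        0     0  166     0
take 4 rows with smallest A100:
gpu      A100  H100   T4  V100
dataset                       
cifar       0   244  265     0
imdb        0     0  347     0
wiki        0     0  166     0
c4        272     0  216    28
Taking the mean of column 'V100' gives 7.0.

7.0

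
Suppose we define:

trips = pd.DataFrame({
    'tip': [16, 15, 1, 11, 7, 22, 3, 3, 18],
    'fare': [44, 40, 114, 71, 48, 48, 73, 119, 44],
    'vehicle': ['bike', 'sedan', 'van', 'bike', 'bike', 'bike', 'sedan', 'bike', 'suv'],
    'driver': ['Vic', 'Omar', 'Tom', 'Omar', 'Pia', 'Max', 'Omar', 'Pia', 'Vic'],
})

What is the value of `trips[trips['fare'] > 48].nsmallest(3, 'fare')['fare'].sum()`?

filter rows where fare > 48:
   tip  fare vehicle driver
2    1   114     van    Tom
3   11    71    bike   Omar
6    3    73   sedan   Omar
7    3   119    bike    Pia
take 3 rows with smallest fare:
   tip  fare vehicle driver
3   11    71    bike   Omar
6    3    73   sedan   Omar
2    1   114     van    Tom
Taking the sum of column 'fare' gives 258.

258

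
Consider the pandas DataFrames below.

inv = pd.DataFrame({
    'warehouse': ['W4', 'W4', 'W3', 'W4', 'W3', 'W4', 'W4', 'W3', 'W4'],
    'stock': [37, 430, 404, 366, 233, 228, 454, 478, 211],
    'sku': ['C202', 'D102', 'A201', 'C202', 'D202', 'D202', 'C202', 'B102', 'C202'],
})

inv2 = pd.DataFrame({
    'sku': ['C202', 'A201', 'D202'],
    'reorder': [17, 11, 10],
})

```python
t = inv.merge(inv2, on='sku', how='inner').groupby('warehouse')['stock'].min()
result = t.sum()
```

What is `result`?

270

merge on 'sku' (how='inner') → 7 rows:
  warehouse  stock   sku  reorder
0        W4     37  C202       17
1        W3    404  A201       11
2        W4    366  C202       17
3        W3    233  D202       10
4        W4    228  D202       10
5        W4    454  C202       17
6        W4    211  C202       17
group by warehouse, min of stock:
warehouse
W3    233
W4     37
Name: stock, dtype: int64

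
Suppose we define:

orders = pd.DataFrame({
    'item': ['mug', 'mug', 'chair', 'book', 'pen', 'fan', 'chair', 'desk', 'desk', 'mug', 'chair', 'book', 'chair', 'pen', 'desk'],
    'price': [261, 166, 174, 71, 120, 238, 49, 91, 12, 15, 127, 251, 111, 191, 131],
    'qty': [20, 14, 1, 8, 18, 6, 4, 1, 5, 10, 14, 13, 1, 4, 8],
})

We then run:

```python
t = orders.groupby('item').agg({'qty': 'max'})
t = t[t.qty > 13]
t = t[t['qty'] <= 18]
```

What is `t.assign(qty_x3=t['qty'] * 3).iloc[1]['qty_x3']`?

group by item, max of qty:
       qty
item      
book    13
chair   14
desk     8
fan      6
mug     20
pen     18
filter rows where qty > 13:
       qty
item      
chair   14
mug     20
pen     18
filter rows where qty <= 18:
       qty
item      
chair   14
pen     18
add column qty_x3 = t['qty'] * 3:
       qty  qty_x3
item              
chair   14      42
pen     18      54
The value at position 1, column 'qty_x3' is 54.

54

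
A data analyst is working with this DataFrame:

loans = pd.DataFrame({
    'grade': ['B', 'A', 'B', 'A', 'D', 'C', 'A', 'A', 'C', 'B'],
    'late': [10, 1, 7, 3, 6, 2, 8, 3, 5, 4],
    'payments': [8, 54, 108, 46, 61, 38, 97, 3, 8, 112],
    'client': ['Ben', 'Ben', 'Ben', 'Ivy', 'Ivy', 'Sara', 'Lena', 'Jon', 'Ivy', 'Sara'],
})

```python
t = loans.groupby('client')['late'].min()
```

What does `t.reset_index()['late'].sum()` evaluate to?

group by client, min of late:
client
Ben     1
Ivy     3
Jon     3
Lena    8
Sara    2
Name: late, dtype: int64
reset_index():
  client  late
0    Ben     1
1    Ivy     3
2    Jon     3
3   Lena     8
4   Sara     2
So sum() = 17.

17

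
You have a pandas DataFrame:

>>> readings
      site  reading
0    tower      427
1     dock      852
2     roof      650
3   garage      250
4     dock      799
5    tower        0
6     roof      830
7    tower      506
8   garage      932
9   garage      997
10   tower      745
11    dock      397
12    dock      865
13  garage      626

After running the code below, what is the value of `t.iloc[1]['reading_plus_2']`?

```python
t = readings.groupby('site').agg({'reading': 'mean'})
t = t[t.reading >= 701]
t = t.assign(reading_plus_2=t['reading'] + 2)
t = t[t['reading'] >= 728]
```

group by site, mean of reading:
        reading
site           
dock     728.25
garage   701.25
roof     740.00
tower    419.50
filter rows where reading >= 701:
        reading
site           
dock     728.25
garage   701.25
roof     740.00
add column reading_plus_2 = t['reading'] + 2:
        reading  reading_plus_2
site                           
dock     728.25          730.25
garage   701.25          703.25
roof     740.00          742.00
filter rows where reading >= 728:
      reading  reading_plus_2
site                         
dock   728.25          730.25
roof   740.00          742.00

742.0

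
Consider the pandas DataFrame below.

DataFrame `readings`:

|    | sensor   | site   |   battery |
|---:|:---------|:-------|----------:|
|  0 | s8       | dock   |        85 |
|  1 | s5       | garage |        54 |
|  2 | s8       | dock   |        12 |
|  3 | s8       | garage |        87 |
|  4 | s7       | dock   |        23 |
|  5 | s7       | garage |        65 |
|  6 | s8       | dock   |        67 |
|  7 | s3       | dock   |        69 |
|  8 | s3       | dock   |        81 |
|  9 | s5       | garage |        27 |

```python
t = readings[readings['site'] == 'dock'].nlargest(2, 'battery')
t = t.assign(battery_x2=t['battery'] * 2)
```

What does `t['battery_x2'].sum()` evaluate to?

filter rows where site == 'dock':
  sensor  site  battery
0     s8  dock       85
2     s8  dock       12
4     s7  dock       23
6     s8  dock       67
7     s3  dock       69
8     s3  dock       81
take 2 rows with largest battery:
  sensor  site  battery
0     s8  dock       85
8     s3  dock       81
add column battery_x2 = t['battery'] * 2:
  sensor  site  battery  battery_x2
0     s8  dock       85         170
8     s3  dock       81         162
Finally, sum of column 'battery_x2' = 332.

332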